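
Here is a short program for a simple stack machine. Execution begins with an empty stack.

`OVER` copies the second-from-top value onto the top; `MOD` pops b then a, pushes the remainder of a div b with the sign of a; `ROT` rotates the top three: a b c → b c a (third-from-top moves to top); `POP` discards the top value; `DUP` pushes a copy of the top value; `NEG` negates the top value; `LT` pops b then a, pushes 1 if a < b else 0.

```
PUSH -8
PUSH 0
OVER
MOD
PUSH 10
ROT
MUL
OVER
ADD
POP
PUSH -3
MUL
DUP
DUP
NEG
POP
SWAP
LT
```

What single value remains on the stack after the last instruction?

0

PUSH -8 -> [-8]
PUSH 0  -> [-8, 0]
OVER    -> [-8, 0, -8]
MOD     -> [-8, 0]
PUSH 10 -> [-8, 0, 10]
ROT     -> [0, 10, -8]
MUL     -> [0, -80]
OVER    -> [0, -80, 0]
ADD     -> [0, -80]
POP     -> [0]
PUSH -3 -> [0, -3]
MUL     -> [0]
DUP     -> [0, 0]
DUP     -> [0, 0, 0]
NEG     -> [0, 0, 0]
POP     -> [0, 0]
SWAP    -> [0, 0]
LT      -> [0]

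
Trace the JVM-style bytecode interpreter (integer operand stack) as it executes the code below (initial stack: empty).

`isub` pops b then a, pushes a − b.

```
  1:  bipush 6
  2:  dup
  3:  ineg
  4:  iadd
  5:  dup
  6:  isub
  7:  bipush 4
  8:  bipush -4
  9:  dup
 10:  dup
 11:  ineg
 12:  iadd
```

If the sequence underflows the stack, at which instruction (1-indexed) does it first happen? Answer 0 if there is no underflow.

0

bipush 6  -> [6]
dup       -> [6, 6]
ineg      -> [6, -6]
iadd      -> [0]
dup       -> [0, 0]
isub      -> [0]
bipush 4  -> [0, 4]
bipush -4 -> [0, 4, -4]
dup       -> [0, 4, -4, -4]
dup       -> [0, 4, -4, -4, -4]
ineg      -> [0, 4, -4, -4, 4]
iadd      -> [0, 4, -4, 0]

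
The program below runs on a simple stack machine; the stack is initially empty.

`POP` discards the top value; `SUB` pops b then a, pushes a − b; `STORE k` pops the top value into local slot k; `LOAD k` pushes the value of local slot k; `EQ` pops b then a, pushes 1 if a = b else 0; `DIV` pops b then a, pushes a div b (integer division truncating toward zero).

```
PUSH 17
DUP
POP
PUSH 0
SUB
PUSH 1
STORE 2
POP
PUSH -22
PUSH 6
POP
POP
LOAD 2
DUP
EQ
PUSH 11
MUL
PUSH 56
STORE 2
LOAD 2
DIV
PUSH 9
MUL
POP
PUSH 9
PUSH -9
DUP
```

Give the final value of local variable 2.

56

PUSH 17  : 17
DUP      : 17 17
POP      : 17
PUSH 0   : 17 0
SUB      : 17
PUSH 1   : 17 1
STORE 2  : 17
POP      : (empty)
PUSH -22 : -22
PUSH 6   : -22 6
POP      : -22
POP      : (empty)
LOAD 2   : 1
DUP      : 1 1
EQ       : 1
PUSH 11  : 1 11
MUL      : 11
PUSH 56  : 11 56
STORE 2  : 11
LOAD 2   : 11 56
DIV      : 0
PUSH 9   : 0 9
MUL      : 0
POP      : (empty)
PUSH 9   : 9
PUSH -9  : 9 -9
DUP      : 9 -9 -9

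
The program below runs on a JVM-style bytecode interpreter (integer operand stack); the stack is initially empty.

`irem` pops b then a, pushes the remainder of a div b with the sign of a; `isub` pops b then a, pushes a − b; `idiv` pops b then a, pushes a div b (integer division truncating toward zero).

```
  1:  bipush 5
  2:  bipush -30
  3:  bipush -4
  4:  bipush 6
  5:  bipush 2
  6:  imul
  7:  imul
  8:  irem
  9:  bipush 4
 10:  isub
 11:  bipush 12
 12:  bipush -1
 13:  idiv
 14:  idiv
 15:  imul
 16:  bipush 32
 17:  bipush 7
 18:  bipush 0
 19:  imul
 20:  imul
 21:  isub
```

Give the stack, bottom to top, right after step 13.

bipush 5   -> [5]
bipush -30 -> [5, -30]
bipush -4  -> [5, -30, -4]
bipush 6   -> [5, -30, -4, 6]
bipush 2   -> [5, -30, -4, 6, 2]
imul       -> [5, -30, -4, 12]
imul       -> [5, -30, -48]
irem       -> [5, -30]
bipush 4   -> [5, -30, 4]
isub       -> [5, -34]
bipush 12  -> [5, -34, 12]
bipush -1  -> [5, -34, 12, -1]
idiv       -> [5, -34, -12]

[5, -34, -12]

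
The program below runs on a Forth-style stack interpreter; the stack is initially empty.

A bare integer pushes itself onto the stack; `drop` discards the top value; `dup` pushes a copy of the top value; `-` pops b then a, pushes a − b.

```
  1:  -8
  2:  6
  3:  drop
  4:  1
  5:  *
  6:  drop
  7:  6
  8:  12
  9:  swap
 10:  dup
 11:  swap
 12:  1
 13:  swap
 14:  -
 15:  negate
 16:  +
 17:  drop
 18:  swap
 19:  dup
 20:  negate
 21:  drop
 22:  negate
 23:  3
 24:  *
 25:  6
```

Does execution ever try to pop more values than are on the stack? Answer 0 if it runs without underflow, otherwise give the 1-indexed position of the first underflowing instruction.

-8      [-8]
6       [-8, 6]
drop    [-8]
1       [-8, 1]
*       [-8]
drop    []
6       [6]
12      [6, 12]
swap    [12, 6]
dup     [12, 6, 6]
swap    [12, 6, 6]
1       [12, 6, 6, 1]
swap    [12, 6, 1, 6]
-       [12, 6, -5]
negate  [12, 6, 5]
+       [12, 11]
drop    [12]
swap  — needs 2 operands, stack has 1 → underflow

18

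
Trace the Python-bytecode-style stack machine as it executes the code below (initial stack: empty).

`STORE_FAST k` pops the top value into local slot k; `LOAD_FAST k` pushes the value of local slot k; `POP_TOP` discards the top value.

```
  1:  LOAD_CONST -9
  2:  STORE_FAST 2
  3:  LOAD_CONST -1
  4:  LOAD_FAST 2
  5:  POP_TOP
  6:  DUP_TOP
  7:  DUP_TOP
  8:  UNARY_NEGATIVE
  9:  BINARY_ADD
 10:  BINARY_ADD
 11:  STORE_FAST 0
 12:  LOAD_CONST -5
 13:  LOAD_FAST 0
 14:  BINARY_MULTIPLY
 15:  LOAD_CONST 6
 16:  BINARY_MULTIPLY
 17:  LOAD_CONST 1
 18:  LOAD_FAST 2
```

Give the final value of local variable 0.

-1

LOAD_CONST -9   -> -9
STORE_FAST 2    -> (empty)
LOAD_CONST -1   -> -1
LOAD_FAST 2     -> -1 -9
POP_TOP         -> -1
DUP_TOP         -> -1 -1
DUP_TOP         -> -1 -1 -1
UNARY_NEGATIVE  -> -1 -1 1
BINARY_ADD      -> -1 0
BINARY_ADD      -> -1
STORE_FAST 0    -> (empty)
LOAD_CONST -5   -> -5
LOAD_FAST 0     -> -5 -1
BINARY_MULTIPLY -> 5
LOAD_CONST 6    -> 5 6
BINARY_MULTIPLY -> 30
LOAD_CONST 1    -> 30 1
LOAD_FAST 2     -> 30 1 -9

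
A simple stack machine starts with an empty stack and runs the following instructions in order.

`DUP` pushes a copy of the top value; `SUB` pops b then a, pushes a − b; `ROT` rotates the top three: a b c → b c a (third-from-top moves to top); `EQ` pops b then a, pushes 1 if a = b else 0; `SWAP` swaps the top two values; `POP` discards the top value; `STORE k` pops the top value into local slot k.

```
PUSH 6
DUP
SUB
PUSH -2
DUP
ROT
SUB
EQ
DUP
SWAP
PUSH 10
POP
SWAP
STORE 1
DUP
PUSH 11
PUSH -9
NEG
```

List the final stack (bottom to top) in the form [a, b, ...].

PUSH 6  → 6
DUP     → 6 6
SUB     → 0
PUSH -2 → 0 -2
DUP     → 0 -2 -2
ROT     → -2 -2 0
SUB     → -2 -2
EQ      → 1
DUP     → 1 1
SWAP    → 1 1
PUSH 10 → 1 1 10
POP     → 1 1
SWAP    → 1 1
STORE 1 → 1
DUP     → 1 1
PUSH 11 → 1 1 11
PUSH -9 → 1 1 11 -9
NEG     → 1 1 11 9

[1, 1, 11, 9]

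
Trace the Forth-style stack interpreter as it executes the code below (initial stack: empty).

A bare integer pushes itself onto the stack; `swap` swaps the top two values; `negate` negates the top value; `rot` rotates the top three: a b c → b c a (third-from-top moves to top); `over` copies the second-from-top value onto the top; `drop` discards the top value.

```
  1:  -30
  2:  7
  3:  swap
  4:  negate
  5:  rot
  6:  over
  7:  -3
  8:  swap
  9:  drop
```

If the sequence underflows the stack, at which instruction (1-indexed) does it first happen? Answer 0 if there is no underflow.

-30    → [-30]
7      → [-30, 7]
swap   → [7, -30]
negate → [7, 30]
rot  — needs 3 operands, stack has 2 → underflow

5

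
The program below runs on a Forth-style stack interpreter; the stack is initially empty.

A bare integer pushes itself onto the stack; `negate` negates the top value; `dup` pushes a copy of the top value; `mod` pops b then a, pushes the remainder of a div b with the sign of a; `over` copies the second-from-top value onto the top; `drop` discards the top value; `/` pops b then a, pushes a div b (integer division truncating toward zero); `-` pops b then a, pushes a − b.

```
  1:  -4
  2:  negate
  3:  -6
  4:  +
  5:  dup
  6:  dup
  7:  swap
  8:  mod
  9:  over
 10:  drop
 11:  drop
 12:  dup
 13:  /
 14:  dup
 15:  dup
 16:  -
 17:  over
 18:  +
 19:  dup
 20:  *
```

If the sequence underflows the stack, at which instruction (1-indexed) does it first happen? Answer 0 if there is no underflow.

0

-4     → [-4]
negate → [4]
-6     → [4, -6]
+      → [-2]
dup    → [-2, -2]
dup    → [-2, -2, -2]
swap   → [-2, -2, -2]
mod    → [-2, 0]
over   → [-2, 0, -2]
drop   → [-2, 0]
drop   → [-2]
dup    → [-2, -2]
/      → [1]
dup    → [1, 1]
dup    → [1, 1, 1]
-      → [1, 0]
over   → [1, 0, 1]
+      → [1, 1]
dup    → [1, 1, 1]
*      → [1, 1]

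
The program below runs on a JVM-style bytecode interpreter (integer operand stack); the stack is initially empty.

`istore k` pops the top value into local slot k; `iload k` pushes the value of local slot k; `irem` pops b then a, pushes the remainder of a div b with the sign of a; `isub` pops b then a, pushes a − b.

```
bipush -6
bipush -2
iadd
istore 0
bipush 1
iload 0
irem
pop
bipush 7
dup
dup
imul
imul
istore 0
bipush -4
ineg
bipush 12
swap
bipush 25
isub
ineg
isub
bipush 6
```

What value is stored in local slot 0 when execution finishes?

bipush -6 -> [-6]
bipush -2 -> [-6, -2]
iadd      -> [-8]
istore 0  -> []
bipush 1  -> [1]
iload 0   -> [1, -8]
irem      -> [1]
pop       -> []
bipush 7  -> [7]
dup       -> [7, 7]
dup       -> [7, 7, 7]
imul      -> [7, 49]
imul      -> [343]
istore 0  -> []
bipush -4 -> [-4]
ineg      -> [4]
bipush 12 -> [4, 12]
swap      -> [12, 4]
bipush 25 -> [12, 4, 25]
isub      -> [12, -21]
ineg      -> [12, 21]
isub      -> [-9]
bipush 6  -> [-9, 6]

343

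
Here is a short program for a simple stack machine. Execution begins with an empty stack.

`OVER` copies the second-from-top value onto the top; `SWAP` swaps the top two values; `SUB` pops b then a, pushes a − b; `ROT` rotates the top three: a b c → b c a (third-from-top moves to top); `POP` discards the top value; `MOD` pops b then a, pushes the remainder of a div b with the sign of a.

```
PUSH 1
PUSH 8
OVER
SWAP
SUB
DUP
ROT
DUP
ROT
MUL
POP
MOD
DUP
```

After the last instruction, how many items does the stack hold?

PUSH 1  1
PUSH 8  1 8
OVER    1 8 1
SWAP    1 1 8
SUB     1 -7
DUP     1 -7 -7
ROT     -7 -7 1
DUP     -7 -7 1 1
ROT     -7 1 1 -7
MUL     -7 1 -7
POP     -7 1
MOD     0
DUP     0 0

2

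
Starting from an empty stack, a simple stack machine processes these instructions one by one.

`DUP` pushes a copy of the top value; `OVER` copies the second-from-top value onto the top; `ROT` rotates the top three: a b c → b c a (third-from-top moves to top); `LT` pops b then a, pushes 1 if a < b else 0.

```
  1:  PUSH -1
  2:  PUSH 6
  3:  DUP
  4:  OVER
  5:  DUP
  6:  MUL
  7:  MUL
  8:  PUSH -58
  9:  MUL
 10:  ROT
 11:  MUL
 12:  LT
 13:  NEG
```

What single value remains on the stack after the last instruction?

PUSH -1  → -1
PUSH 6   → -1 6
DUP      → -1 6 6
OVER     → -1 6 6 6
DUP      → -1 6 6 6 6
MUL      → -1 6 6 36
MUL      → -1 6 216
PUSH -58 → -1 6 216 -58
MUL      → -1 6 -12528
ROT      → 6 -12528 -1
MUL      → 6 12528
LT       → 1
NEG      → -1

-1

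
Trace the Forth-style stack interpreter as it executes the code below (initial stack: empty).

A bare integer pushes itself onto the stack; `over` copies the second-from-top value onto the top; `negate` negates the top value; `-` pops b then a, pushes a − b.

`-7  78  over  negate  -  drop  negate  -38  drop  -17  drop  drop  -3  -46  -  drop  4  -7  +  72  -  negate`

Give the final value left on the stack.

-7     : -7
78     : -7 78
over   : -7 78 -7
negate : -7 78 7
-      : -7 71
drop   : -7
negate : 7
-38    : 7 -38
drop   : 7
-17    : 7 -17
drop   : 7
drop   : (empty)
-3     : -3
-46    : -3 -46
-      : 43
drop   : (empty)
4      : 4
-7     : 4 -7
+      : -3
72     : -3 72
-      : -75
negate : 75

75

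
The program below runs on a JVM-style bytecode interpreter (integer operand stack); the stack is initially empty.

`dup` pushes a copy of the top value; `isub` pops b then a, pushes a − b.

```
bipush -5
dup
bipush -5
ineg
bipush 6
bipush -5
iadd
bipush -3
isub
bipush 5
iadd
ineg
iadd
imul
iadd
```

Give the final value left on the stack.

bipush -5 → -5
dup       → -5 -5
bipush -5 → -5 -5 -5
ineg      → -5 -5 5
bipush 6  → -5 -5 5 6
bipush -5 → -5 -5 5 6 -5
iadd      → -5 -5 5 1
bipush -3 → -5 -5 5 1 -3
isub      → -5 -5 5 4
bipush 5  → -5 -5 5 4 5
iadd      → -5 -5 5 9
ineg      → -5 -5 5 -9
iadd      → -5 -5 -4
imul      → -5 20
iadd      → 15

15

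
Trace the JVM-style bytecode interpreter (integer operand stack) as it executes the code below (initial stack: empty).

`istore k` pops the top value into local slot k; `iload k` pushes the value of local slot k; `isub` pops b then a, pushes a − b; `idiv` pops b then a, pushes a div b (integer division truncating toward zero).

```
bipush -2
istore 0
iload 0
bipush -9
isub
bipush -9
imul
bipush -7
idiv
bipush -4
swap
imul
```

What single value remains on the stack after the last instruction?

bipush -2 : -2
istore 0  : (empty)
iload 0   : -2
bipush -9 : -2 -9
isub      : 7
bipush -9 : 7 -9
imul      : -63
bipush -7 : -63 -7
idiv      : 9
bipush -4 : 9 -4
swap      : -4 9
imul      : -36

-36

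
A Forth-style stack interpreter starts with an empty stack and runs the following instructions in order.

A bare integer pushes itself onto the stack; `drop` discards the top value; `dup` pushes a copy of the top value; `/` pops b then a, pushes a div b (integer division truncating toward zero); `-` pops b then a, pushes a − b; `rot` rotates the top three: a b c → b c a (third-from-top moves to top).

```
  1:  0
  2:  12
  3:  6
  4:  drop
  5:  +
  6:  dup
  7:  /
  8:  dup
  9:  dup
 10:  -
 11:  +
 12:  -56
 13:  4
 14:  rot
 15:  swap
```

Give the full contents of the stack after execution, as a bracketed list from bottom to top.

0    → 0
12   → 0 12
6    → 0 12 6
drop → 0 12
+    → 12
dup  → 12 12
/    → 1
dup  → 1 1
dup  → 1 1 1
-    → 1 0
+    → 1
-56  → 1 -56
4    → 1 -56 4
rot  → -56 4 1
swap → -56 1 4

[-56, 1, 4]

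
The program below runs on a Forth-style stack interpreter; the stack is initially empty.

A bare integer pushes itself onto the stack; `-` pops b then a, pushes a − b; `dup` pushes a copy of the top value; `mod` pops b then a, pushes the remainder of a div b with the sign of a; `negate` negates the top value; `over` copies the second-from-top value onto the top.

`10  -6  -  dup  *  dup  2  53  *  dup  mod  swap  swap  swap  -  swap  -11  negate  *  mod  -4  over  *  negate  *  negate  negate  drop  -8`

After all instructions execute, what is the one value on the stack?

10     : [10]
-6     : [10, -6]
-      : [16]
dup    : [16, 16]
*      : [256]
dup    : [256, 256]
2      : [256, 256, 2]
53     : [256, 256, 2, 53]
*      : [256, 256, 106]
dup    : [256, 256, 106, 106]
mod    : [256, 256, 0]
swap   : [256, 0, 256]
swap   : [256, 256, 0]
swap   : [256, 0, 256]
-      : [256, -256]
swap   : [-256, 256]
-11    : [-256, 256, -11]
negate : [-256, 256, 11]
*      : [-256, 2816]
mod    : [-256]
-4     : [-256, -4]
over   : [-256, -4, -256]
*      : [-256, 1024]
negate : [-256, -1024]
*      : [262144]
negate : [-262144]
negate : [262144]
drop   : []
-8     : [-8]

-8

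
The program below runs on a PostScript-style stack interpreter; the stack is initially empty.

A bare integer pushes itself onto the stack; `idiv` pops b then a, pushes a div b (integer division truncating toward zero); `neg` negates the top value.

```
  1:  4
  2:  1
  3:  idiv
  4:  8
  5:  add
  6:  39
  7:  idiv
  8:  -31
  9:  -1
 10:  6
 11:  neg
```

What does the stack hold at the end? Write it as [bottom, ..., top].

4     4
1     4 1
idiv  4
8     4 8
add   12
39    12 39
idiv  0
-31   0 -31
-1    0 -31 -1
6     0 -31 -1 6
neg   0 -31 -1 -6

[0, -31, -1, -6]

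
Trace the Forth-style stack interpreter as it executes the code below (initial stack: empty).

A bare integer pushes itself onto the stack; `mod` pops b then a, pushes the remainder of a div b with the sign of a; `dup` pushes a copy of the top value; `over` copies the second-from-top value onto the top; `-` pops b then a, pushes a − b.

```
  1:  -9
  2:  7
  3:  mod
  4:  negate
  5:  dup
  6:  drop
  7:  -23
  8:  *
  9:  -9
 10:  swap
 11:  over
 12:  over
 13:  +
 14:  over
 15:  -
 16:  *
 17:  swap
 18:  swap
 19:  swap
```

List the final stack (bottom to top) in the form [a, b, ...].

[414, -9]

-9     -> [-9]
7      -> [-9, 7]
mod    -> [-2]
negate -> [2]
dup    -> [2, 2]
drop   -> [2]
-23    -> [2, -23]
*      -> [-46]
-9     -> [-46, -9]
swap   -> [-9, -46]
over   -> [-9, -46, -9]
over   -> [-9, -46, -9, -46]
+      -> [-9, -46, -55]
over   -> [-9, -46, -55, -46]
-      -> [-9, -46, -9]
*      -> [-9, 414]
swap   -> [414, -9]
swap   -> [-9, 414]
swap   -> [414, -9]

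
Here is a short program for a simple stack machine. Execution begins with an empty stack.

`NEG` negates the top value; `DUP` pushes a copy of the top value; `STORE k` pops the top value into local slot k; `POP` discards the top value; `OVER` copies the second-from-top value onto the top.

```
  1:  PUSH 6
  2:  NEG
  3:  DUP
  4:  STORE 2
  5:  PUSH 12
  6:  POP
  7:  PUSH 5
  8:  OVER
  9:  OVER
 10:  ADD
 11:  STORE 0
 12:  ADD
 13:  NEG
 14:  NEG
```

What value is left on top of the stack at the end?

-1

PUSH 6  → 6
NEG     → -6
DUP     → -6 -6
STORE 2 → -6
PUSH 12 → -6 12
POP     → -6
PUSH 5  → -6 5
OVER    → -6 5 -6
OVER    → -6 5 -6 5
ADD     → -6 5 -1
STORE 0 → -6 5
ADD     → -1
NEG     → 1
NEG     → -1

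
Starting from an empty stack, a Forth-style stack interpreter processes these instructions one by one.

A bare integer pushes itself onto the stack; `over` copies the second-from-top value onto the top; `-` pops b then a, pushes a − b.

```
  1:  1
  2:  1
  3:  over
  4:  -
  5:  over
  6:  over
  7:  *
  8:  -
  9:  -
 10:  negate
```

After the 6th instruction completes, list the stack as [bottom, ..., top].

1    → [1]
1    → [1, 1]
over → [1, 1, 1]
-    → [1, 0]
over → [1, 0, 1]
over → [1, 0, 1, 0]

[1, 0, 1, 0]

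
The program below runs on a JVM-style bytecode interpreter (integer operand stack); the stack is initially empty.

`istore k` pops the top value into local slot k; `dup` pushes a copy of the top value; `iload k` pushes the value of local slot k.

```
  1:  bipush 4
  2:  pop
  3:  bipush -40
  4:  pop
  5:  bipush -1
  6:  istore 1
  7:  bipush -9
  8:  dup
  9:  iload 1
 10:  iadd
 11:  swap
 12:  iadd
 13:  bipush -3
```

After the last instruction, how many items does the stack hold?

bipush 4   → 4
pop        → (empty)
bipush -40 → -40
pop        → (empty)
bipush -1  → -1
istore 1   → (empty)
bipush -9  → -9
dup        → -9 -9
iload 1    → -9 -9 -1
iadd       → -9 -10
swap       → -10 -9
iadd       → -19
bipush -3  → -19 -3

2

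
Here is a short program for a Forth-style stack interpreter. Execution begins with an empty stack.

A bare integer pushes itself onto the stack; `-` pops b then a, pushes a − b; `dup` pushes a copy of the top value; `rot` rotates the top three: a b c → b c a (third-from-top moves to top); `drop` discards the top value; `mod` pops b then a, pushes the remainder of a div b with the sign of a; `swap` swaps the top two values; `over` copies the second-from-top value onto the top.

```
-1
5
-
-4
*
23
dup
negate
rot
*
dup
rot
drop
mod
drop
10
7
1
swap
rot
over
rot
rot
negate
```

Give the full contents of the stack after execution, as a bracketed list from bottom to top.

-1     → [-1]
5      → [-1, 5]
-      → [-6]
-4     → [-6, -4]
*      → [24]
23     → [24, 23]
dup    → [24, 23, 23]
negate → [24, 23, -23]
rot    → [23, -23, 24]
*      → [23, -552]
dup    → [23, -552, -552]
rot    → [-552, -552, 23]
drop   → [-552, -552]
mod    → [0]
drop   → []
10     → [10]
7      → [10, 7]
1      → [10, 7, 1]
swap   → [10, 1, 7]
rot    → [1, 7, 10]
over   → [1, 7, 10, 7]
rot    → [1, 10, 7, 7]
rot    → [1, 7, 7, 10]
negate → [1, 7, 7, -10]

[1, 7, 7, -10]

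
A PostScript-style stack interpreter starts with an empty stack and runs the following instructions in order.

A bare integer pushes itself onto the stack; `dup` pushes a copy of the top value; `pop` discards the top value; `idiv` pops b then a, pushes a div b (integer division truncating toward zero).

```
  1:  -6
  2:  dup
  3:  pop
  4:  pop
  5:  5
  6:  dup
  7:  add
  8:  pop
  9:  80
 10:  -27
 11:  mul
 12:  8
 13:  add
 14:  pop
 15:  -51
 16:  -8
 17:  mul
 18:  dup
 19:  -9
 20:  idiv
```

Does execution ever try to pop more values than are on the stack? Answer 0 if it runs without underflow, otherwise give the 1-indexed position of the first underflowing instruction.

0

-6   : [-6]
dup  : [-6, -6]
pop  : [-6]
pop  : []
5    : [5]
dup  : [5, 5]
add  : [10]
pop  : []
80   : [80]
-27  : [80, -27]
mul  : [-2160]
8    : [-2160, 8]
add  : [-2152]
pop  : []
-51  : [-51]
-8   : [-51, -8]
mul  : [408]
dup  : [408, 408]
-9   : [408, 408, -9]
idiv : [408, -45]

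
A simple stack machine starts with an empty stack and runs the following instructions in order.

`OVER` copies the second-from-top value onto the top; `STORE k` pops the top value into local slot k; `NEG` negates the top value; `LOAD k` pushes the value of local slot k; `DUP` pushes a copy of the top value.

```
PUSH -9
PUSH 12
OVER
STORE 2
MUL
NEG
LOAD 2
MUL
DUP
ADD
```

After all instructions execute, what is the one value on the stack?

-1944

PUSH -9 : -9
PUSH 12 : -9 12
OVER    : -9 12 -9
STORE 2 : -9 12
MUL     : -108
NEG     : 108
LOAD 2  : 108 -9
MUL     : -972
DUP     : -972 -972
ADD     : -1944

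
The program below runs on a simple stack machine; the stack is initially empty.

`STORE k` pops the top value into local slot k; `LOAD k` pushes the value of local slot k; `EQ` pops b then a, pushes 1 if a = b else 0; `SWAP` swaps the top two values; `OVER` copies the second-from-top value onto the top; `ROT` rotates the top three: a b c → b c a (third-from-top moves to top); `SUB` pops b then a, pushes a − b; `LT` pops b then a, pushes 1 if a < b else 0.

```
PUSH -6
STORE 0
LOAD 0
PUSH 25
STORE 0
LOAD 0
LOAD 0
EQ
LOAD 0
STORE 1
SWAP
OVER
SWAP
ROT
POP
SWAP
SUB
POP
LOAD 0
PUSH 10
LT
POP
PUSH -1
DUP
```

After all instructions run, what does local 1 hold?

PUSH -6 : -6
STORE 0 : (empty)
LOAD 0  : -6
PUSH 25 : -6 25
STORE 0 : -6
LOAD 0  : -6 25
LOAD 0  : -6 25 25
EQ      : -6 1
LOAD 0  : -6 1 25
STORE 1 : -6 1
SWAP    : 1 -6
OVER    : 1 -6 1
SWAP    : 1 1 -6
ROT     : 1 -6 1
POP     : 1 -6
SWAP    : -6 1
SUB     : -7
POP     : (empty)
LOAD 0  : 25
PUSH 10 : 25 10
LT      : 0
POP     : (empty)
PUSH -1 : -1
DUP     : -1 -1

25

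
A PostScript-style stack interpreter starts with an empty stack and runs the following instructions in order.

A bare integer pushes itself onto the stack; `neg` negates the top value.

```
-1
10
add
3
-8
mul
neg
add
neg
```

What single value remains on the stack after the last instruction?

-33

-1  : -1
10  : -1 10
add : 9
3   : 9 3
-8  : 9 3 -8
mul : 9 -24
neg : 9 24
add : 33
neg : -33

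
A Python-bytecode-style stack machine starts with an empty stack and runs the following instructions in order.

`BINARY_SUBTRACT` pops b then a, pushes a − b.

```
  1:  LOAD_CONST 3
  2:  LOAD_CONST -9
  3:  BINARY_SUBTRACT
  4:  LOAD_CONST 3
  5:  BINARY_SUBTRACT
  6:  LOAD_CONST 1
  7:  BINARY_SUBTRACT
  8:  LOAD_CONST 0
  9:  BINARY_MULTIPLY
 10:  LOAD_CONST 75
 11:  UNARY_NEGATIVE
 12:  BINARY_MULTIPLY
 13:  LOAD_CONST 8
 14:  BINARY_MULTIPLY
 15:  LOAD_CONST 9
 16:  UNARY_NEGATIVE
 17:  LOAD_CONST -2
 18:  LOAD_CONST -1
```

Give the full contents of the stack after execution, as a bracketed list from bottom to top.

LOAD_CONST 3    : [3]
LOAD_CONST -9   : [3, -9]
BINARY_SUBTRACT : [12]
LOAD_CONST 3    : [12, 3]
BINARY_SUBTRACT : [9]
LOAD_CONST 1    : [9, 1]
BINARY_SUBTRACT : [8]
LOAD_CONST 0    : [8, 0]
BINARY_MULTIPLY : [0]
LOAD_CONST 75   : [0, 75]
UNARY_NEGATIVE  : [0, -75]
BINARY_MULTIPLY : [0]
LOAD_CONST 8    : [0, 8]
BINARY_MULTIPLY : [0]
LOAD_CONST 9    : [0, 9]
UNARY_NEGATIVE  : [0, -9]
LOAD_CONST -2   : [0, -9, -2]
LOAD_CONST -1   : [0, -9, -2, -1]

[0, -9, -2, -1]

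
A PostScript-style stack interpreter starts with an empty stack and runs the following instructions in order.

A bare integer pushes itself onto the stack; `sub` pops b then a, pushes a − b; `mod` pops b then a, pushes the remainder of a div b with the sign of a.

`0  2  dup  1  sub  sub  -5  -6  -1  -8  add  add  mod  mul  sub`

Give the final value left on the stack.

0   -> [0]
2   -> [0, 2]
dup -> [0, 2, 2]
1   -> [0, 2, 2, 1]
sub -> [0, 2, 1]
sub -> [0, 1]
-5  -> [0, 1, -5]
-6  -> [0, 1, -5, -6]
-1  -> [0, 1, -5, -6, -1]
-8  -> [0, 1, -5, -6, -1, -8]
add -> [0, 1, -5, -6, -9]
add -> [0, 1, -5, -15]
mod -> [0, 1, -5]
mul -> [0, -5]
sub -> [5]

5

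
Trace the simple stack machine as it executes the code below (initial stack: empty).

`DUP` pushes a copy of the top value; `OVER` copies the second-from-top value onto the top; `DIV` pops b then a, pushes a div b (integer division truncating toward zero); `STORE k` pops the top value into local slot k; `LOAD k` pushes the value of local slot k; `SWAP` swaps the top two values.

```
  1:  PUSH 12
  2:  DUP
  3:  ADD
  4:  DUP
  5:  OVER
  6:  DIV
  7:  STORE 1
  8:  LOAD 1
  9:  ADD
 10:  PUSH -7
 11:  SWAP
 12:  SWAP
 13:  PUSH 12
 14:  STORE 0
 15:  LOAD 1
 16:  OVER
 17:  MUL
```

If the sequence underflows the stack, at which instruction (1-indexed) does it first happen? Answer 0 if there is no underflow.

0

PUSH 12 : [12]
DUP     : [12, 12]
ADD     : [24]
DUP     : [24, 24]
OVER    : [24, 24, 24]
DIV     : [24, 1]
STORE 1 : [24]
LOAD 1  : [24, 1]
ADD     : [25]
PUSH -7 : [25, -7]
SWAP    : [-7, 25]
SWAP    : [25, -7]
PUSH 12 : [25, -7, 12]
STORE 0 : [25, -7]
LOAD 1  : [25, -7, 1]
OVER    : [25, -7, 1, -7]
MUL     : [25, -7, -7]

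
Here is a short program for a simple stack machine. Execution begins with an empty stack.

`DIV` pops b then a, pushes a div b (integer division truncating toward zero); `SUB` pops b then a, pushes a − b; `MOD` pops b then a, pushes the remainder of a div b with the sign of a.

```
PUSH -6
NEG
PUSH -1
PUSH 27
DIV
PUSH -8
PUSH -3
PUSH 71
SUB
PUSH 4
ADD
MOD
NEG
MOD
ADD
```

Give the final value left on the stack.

PUSH -6 -> [-6]
NEG     -> [6]
PUSH -1 -> [6, -1]
PUSH 27 -> [6, -1, 27]
DIV     -> [6, 0]
PUSH -8 -> [6, 0, -8]
PUSH -3 -> [6, 0, -8, -3]
PUSH 71 -> [6, 0, -8, -3, 71]
SUB     -> [6, 0, -8, -74]
PUSH 4  -> [6, 0, -8, -74, 4]
ADD     -> [6, 0, -8, -70]
MOD     -> [6, 0, -8]
NEG     -> [6, 0, 8]
MOD     -> [6, 0]
ADD     -> [6]

6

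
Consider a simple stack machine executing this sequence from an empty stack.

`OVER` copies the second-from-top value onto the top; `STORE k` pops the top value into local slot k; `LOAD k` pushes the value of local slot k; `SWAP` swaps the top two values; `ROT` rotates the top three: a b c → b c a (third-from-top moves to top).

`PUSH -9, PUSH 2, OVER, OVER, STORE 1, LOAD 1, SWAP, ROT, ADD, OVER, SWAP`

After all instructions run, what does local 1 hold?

PUSH -9 : -9
PUSH 2  : -9 2
OVER    : -9 2 -9
OVER    : -9 2 -9 2
STORE 1 : -9 2 -9
LOAD 1  : -9 2 -9 2
SWAP    : -9 2 2 -9
ROT     : -9 2 -9 2
ADD     : -9 2 -7
OVER    : -9 2 -7 2
SWAP    : -9 2 2 -7

2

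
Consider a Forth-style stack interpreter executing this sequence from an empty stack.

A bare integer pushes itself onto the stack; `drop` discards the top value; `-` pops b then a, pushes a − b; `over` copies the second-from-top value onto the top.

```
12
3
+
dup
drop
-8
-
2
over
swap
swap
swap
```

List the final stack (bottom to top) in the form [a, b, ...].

[23, 23, 2]

12   : [12]
3    : [12, 3]
+    : [15]
dup  : [15, 15]
drop : [15]
-8   : [15, -8]
-    : [23]
2    : [23, 2]
over : [23, 2, 23]
swap : [23, 23, 2]
swap : [23, 2, 23]
swap : [23, 23, 2]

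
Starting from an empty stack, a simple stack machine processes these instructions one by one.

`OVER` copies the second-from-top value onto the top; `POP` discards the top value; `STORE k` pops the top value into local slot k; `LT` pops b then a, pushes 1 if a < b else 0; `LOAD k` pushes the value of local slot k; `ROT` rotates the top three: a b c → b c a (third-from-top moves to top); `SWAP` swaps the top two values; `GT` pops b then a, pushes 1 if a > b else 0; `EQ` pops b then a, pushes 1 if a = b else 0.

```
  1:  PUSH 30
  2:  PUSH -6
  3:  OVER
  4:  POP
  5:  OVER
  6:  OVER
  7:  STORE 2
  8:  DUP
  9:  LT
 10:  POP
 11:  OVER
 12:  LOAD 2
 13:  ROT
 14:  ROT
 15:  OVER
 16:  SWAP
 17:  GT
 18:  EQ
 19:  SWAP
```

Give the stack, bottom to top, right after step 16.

PUSH 30 -> [30]
PUSH -6 -> [30, -6]
OVER    -> [30, -6, 30]
POP     -> [30, -6]
OVER    -> [30, -6, 30]
OVER    -> [30, -6, 30, -6]
STORE 2 -> [30, -6, 30]
DUP     -> [30, -6, 30, 30]
LT      -> [30, -6, 0]
POP     -> [30, -6]
OVER    -> [30, -6, 30]
LOAD 2  -> [30, -6, 30, -6]
ROT     -> [30, 30, -6, -6]
ROT     -> [30, -6, -6, 30]
OVER    -> [30, -6, -6, 30, -6]
SWAP    -> [30, -6, -6, -6, 30]

[30, -6, -6, -6, 30]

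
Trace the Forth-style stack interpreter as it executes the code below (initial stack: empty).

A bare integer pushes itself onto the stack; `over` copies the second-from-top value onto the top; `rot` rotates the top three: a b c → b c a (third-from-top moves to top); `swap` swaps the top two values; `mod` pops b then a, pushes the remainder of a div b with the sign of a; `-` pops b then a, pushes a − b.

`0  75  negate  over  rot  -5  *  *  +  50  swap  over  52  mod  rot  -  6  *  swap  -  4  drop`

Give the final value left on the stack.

0      : [0]
75     : [0, 75]
negate : [0, -75]
over   : [0, -75, 0]
rot    : [-75, 0, 0]
-5     : [-75, 0, 0, -5]
*      : [-75, 0, 0]
*      : [-75, 0]
+      : [-75]
50     : [-75, 50]
swap   : [50, -75]
over   : [50, -75, 50]
52     : [50, -75, 50, 52]
mod    : [50, -75, 50]
rot    : [-75, 50, 50]
-      : [-75, 0]
6      : [-75, 0, 6]
*      : [-75, 0]
swap   : [0, -75]
-      : [75]
4      : [75, 4]
drop   : [75]

75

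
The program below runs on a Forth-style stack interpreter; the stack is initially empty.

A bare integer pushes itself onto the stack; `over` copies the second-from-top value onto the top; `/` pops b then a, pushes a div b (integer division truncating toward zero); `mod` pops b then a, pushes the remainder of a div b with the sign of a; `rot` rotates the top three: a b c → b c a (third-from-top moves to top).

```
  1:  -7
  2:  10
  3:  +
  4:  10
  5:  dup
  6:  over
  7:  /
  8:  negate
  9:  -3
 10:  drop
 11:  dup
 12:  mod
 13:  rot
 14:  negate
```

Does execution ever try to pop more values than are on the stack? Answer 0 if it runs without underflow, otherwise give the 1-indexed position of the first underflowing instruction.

-7      [-7]
10      [-7, 10]
+       [3]
10      [3, 10]
dup     [3, 10, 10]
over    [3, 10, 10, 10]
/       [3, 10, 1]
negate  [3, 10, -1]
-3      [3, 10, -1, -3]
drop    [3, 10, -1]
dup     [3, 10, -1, -1]
mod     [3, 10, 0]
rot     [10, 0, 3]
negate  [10, 0, -3]

0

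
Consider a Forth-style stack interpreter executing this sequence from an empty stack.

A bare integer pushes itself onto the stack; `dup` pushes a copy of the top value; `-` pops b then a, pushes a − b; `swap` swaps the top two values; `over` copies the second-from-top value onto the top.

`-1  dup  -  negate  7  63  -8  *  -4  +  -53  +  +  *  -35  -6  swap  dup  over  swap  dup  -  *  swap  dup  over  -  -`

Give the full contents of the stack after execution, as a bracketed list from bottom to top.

-1      [-1]
dup     [-1, -1]
-       [0]
negate  [0]
7       [0, 7]
63      [0, 7, 63]
-8      [0, 7, 63, -8]
*       [0, 7, -504]
-4      [0, 7, -504, -4]
+       [0, 7, -508]
-53     [0, 7, -508, -53]
+       [0, 7, -561]
+       [0, -554]
*       [0]
-35     [0, -35]
-6      [0, -35, -6]
swap    [0, -6, -35]
dup     [0, -6, -35, -35]
over    [0, -6, -35, -35, -35]
swap    [0, -6, -35, -35, -35]
dup     [0, -6, -35, -35, -35, -35]
-       [0, -6, -35, -35, 0]
*       [0, -6, -35, 0]
swap    [0, -6, 0, -35]
dup     [0, -6, 0, -35, -35]
over    [0, -6, 0, -35, -35, -35]
-       [0, -6, 0, -35, 0]
-       [0, -6, 0, -35]

[0, -6, 0, -35]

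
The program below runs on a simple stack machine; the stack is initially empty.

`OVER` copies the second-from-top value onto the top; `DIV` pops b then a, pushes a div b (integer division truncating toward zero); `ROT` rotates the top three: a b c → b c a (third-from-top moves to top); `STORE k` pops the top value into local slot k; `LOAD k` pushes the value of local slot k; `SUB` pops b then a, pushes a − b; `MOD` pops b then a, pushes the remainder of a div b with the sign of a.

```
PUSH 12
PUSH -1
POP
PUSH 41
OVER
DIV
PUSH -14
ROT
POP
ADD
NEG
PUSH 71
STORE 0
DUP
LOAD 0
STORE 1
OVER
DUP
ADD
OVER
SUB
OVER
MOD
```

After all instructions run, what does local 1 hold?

71

PUSH 12  : 12
PUSH -1  : 12 -1
POP      : 12
PUSH 41  : 12 41
OVER     : 12 41 12
DIV      : 12 3
PUSH -14 : 12 3 -14
ROT      : 3 -14 12
POP      : 3 -14
ADD      : -11
NEG      : 11
PUSH 71  : 11 71
STORE 0  : 11
DUP      : 11 11
LOAD 0   : 11 11 71
STORE 1  : 11 11
OVER     : 11 11 11
DUP      : 11 11 11 11
ADD      : 11 11 22
OVER     : 11 11 22 11
SUB      : 11 11 11
OVER     : 11 11 11 11
MOD      : 11 11 0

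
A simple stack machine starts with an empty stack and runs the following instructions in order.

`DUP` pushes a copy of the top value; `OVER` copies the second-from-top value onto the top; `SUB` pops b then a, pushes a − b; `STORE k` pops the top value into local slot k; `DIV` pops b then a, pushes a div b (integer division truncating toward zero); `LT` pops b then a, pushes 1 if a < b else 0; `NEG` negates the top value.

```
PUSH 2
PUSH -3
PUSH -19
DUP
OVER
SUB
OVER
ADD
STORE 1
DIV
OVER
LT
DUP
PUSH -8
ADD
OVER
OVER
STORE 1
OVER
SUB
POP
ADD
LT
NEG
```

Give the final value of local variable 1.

-7

PUSH 2   -> [2]
PUSH -3  -> [2, -3]
PUSH -19 -> [2, -3, -19]
DUP      -> [2, -3, -19, -19]
OVER     -> [2, -3, -19, -19, -19]
SUB      -> [2, -3, -19, 0]
OVER     -> [2, -3, -19, 0, -19]
ADD      -> [2, -3, -19, -19]
STORE 1  -> [2, -3, -19]
DIV      -> [2, 0]
OVER     -> [2, 0, 2]
LT       -> [2, 1]
DUP      -> [2, 1, 1]
PUSH -8  -> [2, 1, 1, -8]
ADD      -> [2, 1, -7]
OVER     -> [2, 1, -7, 1]
OVER     -> [2, 1, -7, 1, -7]
STORE 1  -> [2, 1, -7, 1]
OVER     -> [2, 1, -7, 1, -7]
SUB      -> [2, 1, -7, 8]
POP      -> [2, 1, -7]
ADD      -> [2, -6]
LT       -> [0]
NEG      -> [0]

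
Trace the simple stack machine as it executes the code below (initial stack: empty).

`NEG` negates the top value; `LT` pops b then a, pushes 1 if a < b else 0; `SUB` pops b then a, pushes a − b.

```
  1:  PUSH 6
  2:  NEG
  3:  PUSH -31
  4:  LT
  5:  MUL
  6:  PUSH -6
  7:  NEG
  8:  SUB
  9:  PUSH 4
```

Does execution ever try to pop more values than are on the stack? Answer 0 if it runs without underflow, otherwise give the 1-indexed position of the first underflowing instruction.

5

PUSH 6   -> 6
NEG      -> -6
PUSH -31 -> -6 -31
LT       -> 0
MUL  — needs 2 operands, stack has 1 → underflow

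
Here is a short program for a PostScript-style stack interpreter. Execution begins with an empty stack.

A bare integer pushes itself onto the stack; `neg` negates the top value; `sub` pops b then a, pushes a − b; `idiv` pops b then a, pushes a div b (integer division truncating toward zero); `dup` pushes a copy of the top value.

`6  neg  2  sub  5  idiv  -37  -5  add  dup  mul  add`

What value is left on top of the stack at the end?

6    → 6
neg  → -6
2    → -6 2
sub  → -8
5    → -8 5
idiv → -1
-37  → -1 -37
-5   → -1 -37 -5
add  → -1 -42
dup  → -1 -42 -42
mul  → -1 1764
add  → 1763

1763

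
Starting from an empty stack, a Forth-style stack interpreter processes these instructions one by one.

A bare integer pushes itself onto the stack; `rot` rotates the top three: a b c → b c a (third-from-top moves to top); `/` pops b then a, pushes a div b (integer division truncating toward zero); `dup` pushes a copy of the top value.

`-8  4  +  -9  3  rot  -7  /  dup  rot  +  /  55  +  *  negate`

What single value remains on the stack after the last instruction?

-8     → -8
4      → -8 4
+      → -4
-9     → -4 -9
3      → -4 -9 3
rot    → -9 3 -4
-7     → -9 3 -4 -7
/      → -9 3 0
dup    → -9 3 0 0
rot    → -9 0 0 3
+      → -9 0 3
/      → -9 0
55     → -9 0 55
+      → -9 55
*      → -495
negate → 495

495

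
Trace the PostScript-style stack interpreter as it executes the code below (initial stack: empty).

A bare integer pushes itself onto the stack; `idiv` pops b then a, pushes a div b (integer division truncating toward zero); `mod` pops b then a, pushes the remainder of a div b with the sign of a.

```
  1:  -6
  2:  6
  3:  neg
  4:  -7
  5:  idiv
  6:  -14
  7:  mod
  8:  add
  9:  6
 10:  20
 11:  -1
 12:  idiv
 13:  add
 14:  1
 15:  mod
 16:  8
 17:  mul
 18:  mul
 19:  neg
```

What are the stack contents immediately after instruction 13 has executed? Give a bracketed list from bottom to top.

[-6, -14]

-6   : -6
6    : -6 6
neg  : -6 -6
-7   : -6 -6 -7
idiv : -6 0
-14  : -6 0 -14
mod  : -6 0
add  : -6
6    : -6 6
20   : -6 6 20
-1   : -6 6 20 -1
idiv : -6 6 -20
add  : -6 -14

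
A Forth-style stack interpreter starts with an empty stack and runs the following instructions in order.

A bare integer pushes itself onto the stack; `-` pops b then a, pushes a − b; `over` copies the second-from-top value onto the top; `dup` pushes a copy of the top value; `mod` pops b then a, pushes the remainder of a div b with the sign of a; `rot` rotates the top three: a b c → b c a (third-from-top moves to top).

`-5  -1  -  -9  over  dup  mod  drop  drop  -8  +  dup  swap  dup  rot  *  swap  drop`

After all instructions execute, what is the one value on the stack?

-5   : -5
-1   : -5 -1
-    : -4
-9   : -4 -9
over : -4 -9 -4
dup  : -4 -9 -4 -4
mod  : -4 -9 0
drop : -4 -9
drop : -4
-8   : -4 -8
+    : -12
dup  : -12 -12
swap : -12 -12
dup  : -12 -12 -12
rot  : -12 -12 -12
*    : -12 144
swap : 144 -12
drop : 144

144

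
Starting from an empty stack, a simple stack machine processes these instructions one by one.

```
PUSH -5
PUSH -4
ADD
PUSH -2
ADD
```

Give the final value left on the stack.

-11

PUSH -5 → [-5]
PUSH -4 → [-5, -4]
ADD     → [-9]
PUSH -2 → [-9, -2]
ADD     → [-11]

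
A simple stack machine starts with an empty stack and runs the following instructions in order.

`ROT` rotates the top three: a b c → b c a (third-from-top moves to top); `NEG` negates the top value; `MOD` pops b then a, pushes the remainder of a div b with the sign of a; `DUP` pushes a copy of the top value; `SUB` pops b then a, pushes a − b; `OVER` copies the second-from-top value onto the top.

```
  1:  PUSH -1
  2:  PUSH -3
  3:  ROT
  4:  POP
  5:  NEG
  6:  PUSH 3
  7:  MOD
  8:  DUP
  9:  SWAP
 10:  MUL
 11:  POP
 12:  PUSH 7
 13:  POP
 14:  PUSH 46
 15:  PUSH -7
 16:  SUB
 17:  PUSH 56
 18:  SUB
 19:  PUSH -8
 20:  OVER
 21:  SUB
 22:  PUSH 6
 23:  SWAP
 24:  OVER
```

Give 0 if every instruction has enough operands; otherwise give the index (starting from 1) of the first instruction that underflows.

3

PUSH -1  -1
PUSH -3  -1 -3
ROT  — needs 3 operands, stack has 2 → underflow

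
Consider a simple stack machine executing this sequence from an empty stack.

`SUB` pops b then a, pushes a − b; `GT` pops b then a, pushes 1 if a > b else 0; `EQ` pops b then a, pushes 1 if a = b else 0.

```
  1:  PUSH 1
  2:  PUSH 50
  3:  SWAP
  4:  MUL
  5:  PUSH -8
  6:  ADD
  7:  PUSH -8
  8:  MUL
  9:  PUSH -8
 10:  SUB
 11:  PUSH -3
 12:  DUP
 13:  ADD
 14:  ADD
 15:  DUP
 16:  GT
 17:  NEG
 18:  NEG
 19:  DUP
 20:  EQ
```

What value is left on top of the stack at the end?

PUSH 1  → [1]
PUSH 50 → [1, 50]
SWAP    → [50, 1]
MUL     → [50]
PUSH -8 → [50, -8]
ADD     → [42]
PUSH -8 → [42, -8]
MUL     → [-336]
PUSH -8 → [-336, -8]
SUB     → [-328]
PUSH -3 → [-328, -3]
DUP     → [-328, -3, -3]
ADD     → [-328, -6]
ADD     → [-334]
DUP     → [-334, -334]
GT      → [0]
NEG     → [0]
NEG     → [0]
DUP     → [0, 0]
EQ      → [1]

1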